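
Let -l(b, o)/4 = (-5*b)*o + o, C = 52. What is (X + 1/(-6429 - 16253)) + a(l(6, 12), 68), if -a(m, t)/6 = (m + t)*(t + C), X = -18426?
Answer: -24261256933/22682 ≈ -1.0696e+6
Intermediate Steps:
l(b, o) = -4*o + 20*b*o (l(b, o) = -4*((-5*b)*o + o) = -4*(-5*b*o + o) = -4*(o - 5*b*o) = -4*o + 20*b*o)
a(m, t) = -6*(52 + t)*(m + t) (a(m, t) = -6*(m + t)*(t + 52) = -6*(m + t)*(52 + t) = -6*(52 + t)*(m + t))
(X + 1/(-6429 - 16253)) + a(l(6, 12), 68) = (-18426 + 1/(-6429 - 16253)) + (-1248*12*(-1 + 5*6) - 312*68 - 6*68² - 6*4*12*(-1 + 5*6)*68) = (-18426 + 1/(-22682)) + (-1248*12*(-1 + 30) - 21216 - 6*4624 - 6*4*12*(-1 + 30)*68) = (-18426 - 1/22682) + (-1248*12*29 - 21216 - 27744 - 6*4*12*29*68) = -417938533/22682 + (-312*1392 - 21216 - 27744 - 6*1392*68) = -417938533/22682 + (-434304 - 21216 - 27744 - 567936) = -417938533/22682 - 1051200 = -24261256933/22682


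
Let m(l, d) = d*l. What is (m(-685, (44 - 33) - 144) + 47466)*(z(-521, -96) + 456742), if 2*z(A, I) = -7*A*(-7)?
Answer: 123044812305/2 ≈ 6.1522e+10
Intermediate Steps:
z(A, I) = 49*A/2 (z(A, I) = (-7*A*(-7))/2 = (49*A)/2 = 49*A/2)
(m(-685, (44 - 33) - 144) + 47466)*(z(-521, -96) + 456742) = (((44 - 33) - 144)*(-685) + 47466)*((49/2)*(-521) + 456742) = ((11 - 144)*(-685) + 47466)*(-25529/2 + 456742) = (-133*(-685) + 47466)*(887955/2) = (91105 + 47466)*(887955/2) = 138571*(887955/2) = 123044812305/2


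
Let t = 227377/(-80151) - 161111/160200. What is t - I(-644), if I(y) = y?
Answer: 2739914495213/4280063400 ≈ 640.16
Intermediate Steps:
t = -16446334387/4280063400 (t = 227377*(-1/80151) - 161111*1/160200 = -227377/80151 - 161111/160200 = -16446334387/4280063400 ≈ -3.8425)
t - I(-644) = -16446334387/4280063400 - 1*(-644) = -16446334387/4280063400 + 644 = 2739914495213/4280063400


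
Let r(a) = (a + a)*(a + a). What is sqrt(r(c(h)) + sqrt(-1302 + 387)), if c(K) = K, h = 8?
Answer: sqrt(256 + I*sqrt(915)) ≈ 16.028 + 0.94364*I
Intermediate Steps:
r(a) = 4*a**2 (r(a) = (2*a)*(2*a) = 4*a**2)
sqrt(r(c(h)) + sqrt(-1302 + 387)) = sqrt(4*8**2 + sqrt(-1302 + 387)) = sqrt(4*64 + sqrt(-915)) = sqrt(256 + I*sqrt(915))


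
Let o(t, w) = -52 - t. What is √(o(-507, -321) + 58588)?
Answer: √59043 ≈ 242.99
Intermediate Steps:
√(o(-507, -321) + 58588) = √((-52 - 1*(-507)) + 58588) = √((-52 + 507) + 58588) = √(455 + 58588) = √59043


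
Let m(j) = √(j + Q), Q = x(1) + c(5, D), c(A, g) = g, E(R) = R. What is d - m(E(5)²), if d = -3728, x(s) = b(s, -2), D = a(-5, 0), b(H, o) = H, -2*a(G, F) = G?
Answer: -3728 - √114/2 ≈ -3733.3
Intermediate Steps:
a(G, F) = -G/2
D = 5/2 (D = -½*(-5) = 5/2 ≈ 2.5000)
x(s) = s
Q = 7/2 (Q = 1 + 5/2 = 7/2 ≈ 3.5000)
m(j) = √(7/2 + j) (m(j) = √(j + 7/2) = √(7/2 + j))
d - m(E(5)²) = -3728 - √(14 + 4*5²)/2 = -3728 - √(14 + 4*25)/2 = -3728 - √(14 + 100)/2 = -3728 - √114/2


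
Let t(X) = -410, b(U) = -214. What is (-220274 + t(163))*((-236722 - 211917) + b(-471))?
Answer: 99054675452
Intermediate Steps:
(-220274 + t(163))*((-236722 - 211917) + b(-471)) = (-220274 - 410)*((-236722 - 211917) - 214) = -220684*(-448639 - 214) = -220684*(-448853) = 99054675452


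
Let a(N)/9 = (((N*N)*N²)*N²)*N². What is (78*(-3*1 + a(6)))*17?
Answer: 20044533366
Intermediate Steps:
a(N) = 9*N⁸ (a(N) = 9*((((N*N)*N²)*N²)*N²) = 9*(((N²*N²)*N²)*N²) = 9*((N⁴*N²)*N²) = 9*(N⁶*N²) = 9*N⁸)
(78*(-3*1 + a(6)))*17 = (78*(-3*1 + 9*6⁸))*17 = (78*(-3 + 9*1679616))*17 = (78*(-3 + 15116544))*17 = (78*15116541)*17 = 1179090198*17 = 20044533366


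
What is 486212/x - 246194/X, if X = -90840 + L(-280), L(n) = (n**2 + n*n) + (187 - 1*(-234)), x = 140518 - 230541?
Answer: -54438361234/5975816763 ≈ -9.1098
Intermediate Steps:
x = -90023
L(n) = 421 + 2*n**2 (L(n) = (n**2 + n**2) + (187 + 234) = 2*n**2 + 421 = 421 + 2*n**2)
X = 66381 (X = -90840 + (421 + 2*(-280)**2) = -90840 + (421 + 2*78400) = -90840 + (421 + 156800) = -90840 + 157221 = 66381)
486212/x - 246194/X = 486212/(-90023) - 246194/66381 = 486212*(-1/90023) - 246194*1/66381 = -486212/90023 - 246194/66381 = -54438361234/5975816763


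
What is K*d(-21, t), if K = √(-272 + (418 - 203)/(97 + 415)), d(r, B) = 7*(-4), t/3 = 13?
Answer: -7*I*√278098/8 ≈ -461.43*I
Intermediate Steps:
t = 39 (t = 3*13 = 39)
d(r, B) = -28
K = I*√278098/32 (K = √(-272 + 215/512) = √(-139049/512) = I*√278098/32 ≈ 16.48*I)
K*d(-21, t) = (I*√278098/32)*(-28) = -7*I*√278098/8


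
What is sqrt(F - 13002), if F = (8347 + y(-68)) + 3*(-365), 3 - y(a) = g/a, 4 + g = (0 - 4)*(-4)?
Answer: 4*I*sqrt(103802)/17 ≈ 75.808*I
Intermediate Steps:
g = 12 (g = -4 + (0 - 4)*(-4) = -4 - 4*(-4) = -4 + 16 = 12)
y(a) = 3 - 12/a
F = 123338/17 (F = (8347 + (3 - 12/(-68))) + 3*(-365) = (8347 + (3 - 12*(-1/68))) - 1095 = (8347 + (3 + 3/17)) - 1095 = (8347 + 54/17) - 1095 = 141953/17 - 1095 = 123338/17 ≈ 7255.2)
sqrt(F - 13002) = sqrt(123338/17 - 13002) = sqrt(-97696/17) = 4*I*sqrt(103802)/17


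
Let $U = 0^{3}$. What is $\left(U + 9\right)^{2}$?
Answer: $81$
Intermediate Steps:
$U = 0$
$\left(U + 9\right)^{2} = \left(0 + 9\right)^{2} = 9^{2} = 81$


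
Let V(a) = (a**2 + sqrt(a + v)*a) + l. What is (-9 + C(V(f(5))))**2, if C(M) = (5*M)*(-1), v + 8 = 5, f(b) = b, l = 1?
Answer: 20571 + 6950*sqrt(2) ≈ 30400.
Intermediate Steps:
v = -3 (v = -8 + 5 = -3)
V(a) = 1 + a**2 + a*sqrt(-3 + a) (V(a) = (a**2 + sqrt(a - 3)*a) + 1 = (a**2 + sqrt(-3 + a)*a) + 1 = (a**2 + a*sqrt(-3 + a)) + 1 = 1 + a**2 + a*sqrt(-3 + a))
C(M) = -5*M
(-9 + C(V(f(5))))**2 = (-9 - 5*(1 + 5**2 + 5*sqrt(-3 + 5)))**2 = (-9 - 5*(1 + 25 + 5*sqrt(2)))**2 = (-9 - 5*(26 + 5*sqrt(2)))**2 = (-9 + (-130 - 25*sqrt(2)))**2 = (-139 - 25*sqrt(2))**2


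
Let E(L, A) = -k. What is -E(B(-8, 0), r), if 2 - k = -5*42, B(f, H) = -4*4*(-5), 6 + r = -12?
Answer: 212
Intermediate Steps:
r = -18 (r = -6 - 12 = -18)
B(f, H) = 80 (B(f, H) = -16*(-5) = 80)
k = 212 (k = 2 - (-5)*42 = 2 - 1*(-210) = 2 + 210 = 212)
E(L, A) = -212 (E(L, A) = -1*212 = -212)
-E(B(-8, 0), r) = -1*(-212) = 212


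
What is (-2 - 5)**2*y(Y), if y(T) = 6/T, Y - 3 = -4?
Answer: -294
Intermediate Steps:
Y = -1 (Y = 3 - 4 = -1)
(-2 - 5)**2*y(Y) = (-2 - 5)**2*(6/(-1)) = (-7)**2*(6*(-1)) = 49*(-6) = -294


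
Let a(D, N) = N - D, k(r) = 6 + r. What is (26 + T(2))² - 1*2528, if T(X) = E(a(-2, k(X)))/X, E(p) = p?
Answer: -1567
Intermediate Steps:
T(X) = (8 + X)/X (T(X) = ((6 + X) - 1*(-2))/X = ((6 + X) + 2)/X = (8 + X)/X)
(26 + T(2))² - 1*2528 = (26 + (8 + 2)/2)² - 1*2528 = (26 + (½)*10)² - 2528 = (26 + 5)² - 2528 = 31² - 2528 = 961 - 2528 = -1567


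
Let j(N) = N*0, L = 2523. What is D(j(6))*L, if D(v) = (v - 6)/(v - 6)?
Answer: 2523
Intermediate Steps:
j(N) = 0
D(v) = 1 (D(v) = (-6 + v)/(-6 + v) = 1)
D(j(6))*L = 1*2523 = 2523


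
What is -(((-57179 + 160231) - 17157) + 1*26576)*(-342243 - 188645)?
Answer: 59709504248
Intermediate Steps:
-(((-57179 + 160231) - 17157) + 1*26576)*(-342243 - 188645) = -((103052 - 17157) + 26576)*(-530888) = -(85895 + 26576)*(-530888) = -112471*(-530888) = -1*(-59709504248) = 59709504248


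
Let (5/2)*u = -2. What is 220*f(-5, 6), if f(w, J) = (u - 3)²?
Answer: 15884/5 ≈ 3176.8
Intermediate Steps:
u = -⅘ (u = (⅖)*(-2) = -⅘ ≈ -0.80000)
f(w, J) = 361/25 (f(w, J) = (-⅘ - 3)² = (-19/5)² = 361/25)
220*f(-5, 6) = 220*(361/25) = 15884/5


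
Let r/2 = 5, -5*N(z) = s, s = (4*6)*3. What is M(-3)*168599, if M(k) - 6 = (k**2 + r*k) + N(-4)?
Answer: -24784053/5 ≈ -4.9568e+6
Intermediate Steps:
s = 72 (s = 24*3 = 72)
N(z) = -72/5 (N(z) = -1/5*72 = -72/5)
r = 10 (r = 2*5 = 10)
M(k) = -42/5 + k**2 + 10*k (M(k) = 6 + ((k**2 + 10*k) - 72/5) = 6 + (-72/5 + k**2 + 10*k) = -42/5 + k**2 + 10*k)
M(-3)*168599 = (-42/5 + (-3)**2 + 10*(-3))*168599 = (-42/5 + 9 - 30)*168599 = -147/5*168599 = -24784053/5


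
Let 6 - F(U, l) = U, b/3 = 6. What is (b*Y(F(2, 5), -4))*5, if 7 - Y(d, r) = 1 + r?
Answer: 900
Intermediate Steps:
b = 18 (b = 3*6 = 18)
F(U, l) = 6 - U
Y(d, r) = 6 - r (Y(d, r) = 7 - (1 + r) = 7 + (-1 - r) = 6 - r)
(b*Y(F(2, 5), -4))*5 = (18*(6 - 1*(-4)))*5 = (18*(6 + 4))*5 = (18*10)*5 = 180*5 = 900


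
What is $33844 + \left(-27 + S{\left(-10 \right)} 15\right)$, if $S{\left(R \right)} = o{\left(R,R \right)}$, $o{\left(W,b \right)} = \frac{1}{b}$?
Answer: $\frac{67631}{2} \approx 33816.0$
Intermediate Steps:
$S{\left(R \right)} = \frac{1}{R}$
$33844 + \left(-27 + S{\left(-10 \right)} 15\right) = 33844 - \left(27 - \frac{1}{-10} \cdot 15\right) = 33844 - \frac{57}{2} = \frac{67631}{2}$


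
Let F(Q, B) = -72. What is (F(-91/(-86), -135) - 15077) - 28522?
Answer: -43671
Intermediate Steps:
(F(-91/(-86), -135) - 15077) - 28522 = (-72 - 15077) - 28522 = -15149 - 28522 = -43671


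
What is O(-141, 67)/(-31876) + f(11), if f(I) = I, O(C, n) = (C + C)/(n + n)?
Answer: 23492753/2135692 ≈ 11.000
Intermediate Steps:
O(C, n) = C/n (O(C, n) = (2*C)/((2*n)) = (2*C)*(1/(2*n)) = C/n)
O(-141, 67)/(-31876) + f(11) = -141/67/(-31876) + 11 = -141*1/67*(-1/31876) + 11 = -141/67*(-1/31876) + 11 = 141/2135692 + 11 = 23492753/2135692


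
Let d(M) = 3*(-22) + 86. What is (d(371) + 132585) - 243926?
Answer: -111321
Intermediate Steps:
d(M) = 20 (d(M) = -66 + 86 = 20)
(d(371) + 132585) - 243926 = (20 + 132585) - 243926 = 132605 - 243926 = -111321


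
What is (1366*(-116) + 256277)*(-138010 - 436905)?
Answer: -56238760215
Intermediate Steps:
(1366*(-116) + 256277)*(-138010 - 436905) = (-158456 + 256277)*(-574915) = 97821*(-574915) = -56238760215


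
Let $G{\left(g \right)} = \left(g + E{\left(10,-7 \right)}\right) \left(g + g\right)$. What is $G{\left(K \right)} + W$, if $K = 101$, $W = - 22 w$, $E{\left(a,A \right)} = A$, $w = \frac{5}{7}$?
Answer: $\frac{132806}{7} \approx 18972.0$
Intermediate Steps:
$w = \frac{5}{7}$ ($w = 5 \cdot \frac{1}{7} = \frac{5}{7} \approx 0.71429$)
$W = - \frac{110}{7}$ ($W = \left(-22\right) \frac{5}{7} = - \frac{110}{7} \approx -15.714$)
$G{\left(g \right)} = 2 g \left(-7 + g\right)$ ($G{\left(g \right)} = \left(g - 7\right) \left(g + g\right) = \left(-7 + g\right) 2 g = 2 g \left(-7 + g\right)$)
$G{\left(K \right)} + W = 2 \cdot 101 \left(-7 + 101\right) - \frac{110}{7} = 2 \cdot 101 \cdot 94 - \frac{110}{7} = 18988 - \frac{110}{7} = \frac{132806}{7}$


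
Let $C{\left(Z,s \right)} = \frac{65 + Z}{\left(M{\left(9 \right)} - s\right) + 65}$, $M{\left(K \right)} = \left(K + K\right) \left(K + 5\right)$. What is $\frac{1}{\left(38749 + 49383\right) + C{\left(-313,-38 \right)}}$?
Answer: $\frac{355}{31286612} \approx 1.1347 \cdot 10^{-5}$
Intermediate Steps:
$M{\left(K \right)} = 2 K \left(5 + K\right)$
$C{\left(Z,s \right)} = \frac{65 + Z}{317 - s}$ ($C{\left(Z,s \right)} = \frac{65 + Z}{\left(2 \cdot 9 \left(5 + 9\right) - s\right) + 65} = \frac{65 + Z}{\left(2 \cdot 9 \cdot 14 - s\right) + 65} = \frac{65 + Z}{\left(252 - s\right) + 65} = \frac{65 + Z}{317 - s}$)
$\frac{1}{\left(38749 + 49383\right) + C{\left(-313,-38 \right)}} = \frac{1}{\left(38749 + 49383\right) + \frac{65 - 313}{317 - -38}} = \frac{1}{88132 + \frac{1}{317 + 38} \left(-248\right)} = \frac{1}{88132 + \frac{1}{355} \left(-248\right)} = \frac{1}{88132 - \frac{248}{355}} = \frac{1}{\frac{31286612}{355}} = \frac{355}{31286612}$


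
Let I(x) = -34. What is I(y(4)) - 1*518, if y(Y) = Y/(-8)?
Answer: -552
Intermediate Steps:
y(Y) = -Y/8 (y(Y) = Y*(-⅛) = -Y/8)
I(y(4)) - 1*518 = -34 - 1*518 = -34 - 518 = -552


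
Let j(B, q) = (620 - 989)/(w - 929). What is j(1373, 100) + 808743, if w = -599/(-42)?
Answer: 31071112815/38419 ≈ 8.0874e+5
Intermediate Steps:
w = 599/42 (w = -599*(-1/42) = 599/42 ≈ 14.262)
j(B, q) = 15498/38419 (j(B, q) = (620 - 989)/(599/42 - 929) = -369/(-38419/42) = -369*(-42/38419) = 15498/38419)
j(1373, 100) + 808743 = 15498/38419 + 808743 = 31071112815/38419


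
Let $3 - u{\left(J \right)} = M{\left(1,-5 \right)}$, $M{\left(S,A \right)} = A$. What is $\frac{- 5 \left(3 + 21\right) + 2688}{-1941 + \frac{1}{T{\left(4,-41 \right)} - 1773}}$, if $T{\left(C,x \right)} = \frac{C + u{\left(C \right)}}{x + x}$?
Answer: $- \frac{23336379}{17638600} \approx -1.323$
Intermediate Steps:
$u{\left(J \right)} = 8$ ($u{\left(J \right)} = 3 - -5 = 3 + 5 = 8$)
$T{\left(C,x \right)} = \frac{8 + C}{2 x}$ ($T{\left(C,x \right)} = \frac{C + 8}{x + x} = \frac{8 + C}{2 x}$)
$\frac{- 5 \left(3 + 21\right) + 2688}{-1941 + \frac{1}{T{\left(4,-41 \right)} - 1773}} = \frac{- 5 \left(3 + 21\right) + 2688}{-1941 + \frac{1}{\frac{8 + 4}{2 \left(-41\right)} - 1773}} = \frac{\left(-5\right) 24 + 2688}{-1941 + \frac{1}{\frac{1}{2} \left(- \frac{1}{41}\right) 12 - 1773}} = \frac{-120 + 2688}{-1941 + \frac{1}{- \frac{6}{41} - 1773}} = \frac{2568}{-1941 + \frac{1}{- \frac{72699}{41}}} = \frac{2568}{-1941 - \frac{41}{72699}} = \frac{2568}{- \frac{141108800}{72699}} = 2568 \left(- \frac{72699}{141108800}\right) = - \frac{23336379}{17638600}$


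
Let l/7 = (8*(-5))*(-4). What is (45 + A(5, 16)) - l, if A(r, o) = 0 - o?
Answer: -1091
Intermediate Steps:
A(r, o) = -o
l = 1120 (l = 7*((8*(-5))*(-4)) = 7*(-40*(-4)) = 7*160 = 1120)
(45 + A(5, 16)) - l = (45 - 1*16) - 1*1120 = (45 - 16) - 1120 = 29 - 1120 = -1091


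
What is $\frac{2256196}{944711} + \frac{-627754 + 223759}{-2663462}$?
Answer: $\frac{6390950830997}{2516201849482} \approx 2.5399$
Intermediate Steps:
$\frac{2256196}{944711} + \frac{-627754 + 223759}{-2663462} = 2256196 \cdot \frac{1}{944711} - - \frac{403995}{2663462} = \frac{2256196}{944711} + \frac{403995}{2663462} = \frac{6390950830997}{2516201849482}$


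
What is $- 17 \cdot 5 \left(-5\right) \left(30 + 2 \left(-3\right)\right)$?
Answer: $10200$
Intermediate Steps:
$- 17 \cdot 5 \left(-5\right) \left(30 + 2 \left(-3\right)\right) = \left(-17\right) \left(-25\right) \left(30 - 6\right) = 425 \cdot 24 = 10200$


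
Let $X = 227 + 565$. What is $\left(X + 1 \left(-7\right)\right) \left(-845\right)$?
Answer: $-663325$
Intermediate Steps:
$X = 792$
$\left(X + 1 \left(-7\right)\right) \left(-845\right) = \left(792 + 1 \left(-7\right)\right) \left(-845\right) = \left(792 - 7\right) \left(-845\right) = 785 \left(-845\right) = -663325$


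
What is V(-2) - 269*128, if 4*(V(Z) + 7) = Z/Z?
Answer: -137755/4 ≈ -34439.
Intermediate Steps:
V(Z) = -27/4 (V(Z) = -7 + (Z/Z)/4 = -7 + (1/4)*1 = -7 + 1/4 = -27/4)
V(-2) - 269*128 = -27/4 - 269*128 = -27/4 - 34432 = -137755/4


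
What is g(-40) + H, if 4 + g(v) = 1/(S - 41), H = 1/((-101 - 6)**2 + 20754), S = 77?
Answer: -4604993/1159308 ≈ -3.9722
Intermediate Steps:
H = 1/32203 (H = 1/((-107)**2 + 20754) = 1/(11449 + 20754) = 1/32203 ≈ 3.1053e-5)
g(v) = -143/36 (g(v) = -4 + 1/(77 - 41) = -4 + 1/36 = -143/36)
g(-40) + H = -143/36 + 1/32203 = -4604993/1159308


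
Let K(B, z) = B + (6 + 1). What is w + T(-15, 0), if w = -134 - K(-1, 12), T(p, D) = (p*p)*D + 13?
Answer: -127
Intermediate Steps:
K(B, z) = 7 + B (K(B, z) = B + 7 = 7 + B)
T(p, D) = 13 + D*p² (T(p, D) = p²*D + 13 = D*p² + 13 = 13 + D*p²)
w = -140 (w = -134 - (7 - 1) = -134 - 1*6 = -134 - 6 = -140)
w + T(-15, 0) = -140 + (13 + 0*(-15)²) = -140 + (13 + 0*225) = -140 + (13 + 0) = -140 + 13 = -127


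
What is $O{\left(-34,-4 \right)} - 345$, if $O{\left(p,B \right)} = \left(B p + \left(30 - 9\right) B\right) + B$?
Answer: $-297$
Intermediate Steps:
$O{\left(p,B \right)} = 22 B + B p$ ($O{\left(p,B \right)} = \left(B p + 21 B\right) + B = \left(21 B + B p\right) + B = 22 B + B p$)
$O{\left(-34,-4 \right)} - 345 = - 4 \left(22 - 34\right) - 345 = \left(-4\right) \left(-12\right) - 345 = 48 - 345 = -297$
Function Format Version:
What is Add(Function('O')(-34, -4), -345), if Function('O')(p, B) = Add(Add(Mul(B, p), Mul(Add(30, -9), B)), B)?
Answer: -297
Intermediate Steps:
Function('O')(p, B) = Add(Mul(22, B), Mul(B, p)) (Function('O')(p, B) = Add(Add(Mul(B, p), Mul(21, B)), B) = Add(Add(Mul(21, B), Mul(B, p)), B) = Add(Mul(22, B), Mul(B, p)))
Add(Function('O')(-34, -4), -345) = Add(Mul(-4, Add(22, -34)), -345) = Add(Mul(-4, -12), -345) = Add(48, -345) = -297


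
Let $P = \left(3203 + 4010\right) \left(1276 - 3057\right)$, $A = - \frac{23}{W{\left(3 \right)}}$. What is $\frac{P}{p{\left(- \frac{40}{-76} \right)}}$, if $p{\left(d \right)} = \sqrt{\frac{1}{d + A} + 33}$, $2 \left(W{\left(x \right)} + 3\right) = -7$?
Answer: $- \frac{25692706 \sqrt{8378129}}{33379} \approx -2.228 \cdot 10^{6}$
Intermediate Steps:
$W{\left(x \right)} = - \frac{13}{2}$ ($W{\left(x \right)} = -3 + \frac{1}{2} \left(-7\right) = -3 - \frac{7}{2} = - \frac{13}{2}$)
$A = \frac{46}{13}$ ($A = - \frac{23}{- \frac{13}{2}} = \left(-23\right) \left(- \frac{2}{13}\right) = \frac{46}{13} \approx 3.5385$)
$p{\left(d \right)} = \sqrt{33 + \frac{1}{\frac{46}{13} + d}}$ ($p{\left(d \right)} = \sqrt{\frac{1}{d + \frac{46}{13}} + 33} = \sqrt{\frac{1}{\frac{46}{13} + d} + 33} = \sqrt{33 + \frac{1}{\frac{46}{13} + d}}$)
$P = -12846353$ ($P = 7213 \left(-1781\right) = -12846353$)
$\frac{P}{p{\left(- \frac{40}{-76} \right)}} = - \frac{12846353}{\sqrt{\frac{1531 + 429 \left(- \frac{40}{-76}\right)}{46 + 13 \left(- \frac{40}{-76}\right)}}} = - \frac{12846353}{\sqrt{\frac{1531 + 429 \left(\left(-40\right) \left(- \frac{1}{76}\right)\right)}{46 + 13 \left(\left(-40\right) \left(- \frac{1}{76}\right)\right)}}} = - \frac{12846353}{\sqrt{\frac{1531 + 429 \cdot \frac{10}{19}}{46 + 13 \cdot \frac{10}{19}}}} = - \frac{12846353}{\sqrt{\frac{1531 + \frac{4290}{19}}{46 + \frac{130}{19}}}} = - \frac{12846353}{\sqrt{\frac{1}{\frac{1004}{19}} \cdot \frac{33379}{19}}} = - \frac{12846353}{\sqrt{\frac{19}{1004} \cdot \frac{33379}{19}}} = - \frac{12846353}{\sqrt{\frac{33379}{1004}}} = - \frac{12846353}{\frac{1}{502} \sqrt{8378129}} = - 12846353 \frac{2 \sqrt{8378129}}{33379} = - \frac{25692706 \sqrt{8378129}}{33379}$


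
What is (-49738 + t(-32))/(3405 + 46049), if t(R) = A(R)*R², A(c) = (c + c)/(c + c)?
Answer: -24357/24727 ≈ -0.98504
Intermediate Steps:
A(c) = 1 (A(c) = (2*c)/((2*c)) = (2*c)*(1/(2*c)) = 1)
t(R) = R² (t(R) = 1*R² = R²)
(-49738 + t(-32))/(3405 + 46049) = (-49738 + (-32)²)/(3405 + 46049) = (-49738 + 1024)/49454 = -48714*1/49454 = -24357/24727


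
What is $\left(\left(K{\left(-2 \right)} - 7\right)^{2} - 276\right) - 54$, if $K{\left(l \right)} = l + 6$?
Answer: $-321$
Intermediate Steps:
$K{\left(l \right)} = 6 + l$
$\left(\left(K{\left(-2 \right)} - 7\right)^{2} - 276\right) - 54 = \left(\left(\left(6 - 2\right) - 7\right)^{2} - 276\right) - 54 = \left(\left(4 - 7\right)^{2} - 276\right) - 54 = \left(\left(-3\right)^{2} - 276\right) - 54 = \left(9 - 276\right) - 54 = -267 - 54 = -321$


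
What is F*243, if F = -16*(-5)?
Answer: 19440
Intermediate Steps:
F = 80 (F = -4*(-20) = 80)
F*243 = 80*243 = 19440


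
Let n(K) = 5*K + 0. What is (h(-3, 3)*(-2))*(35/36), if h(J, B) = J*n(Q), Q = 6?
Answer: 175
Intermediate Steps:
n(K) = 5*K
h(J, B) = 30*J (h(J, B) = J*(5*6) = J*30 = 30*J)
(h(-3, 3)*(-2))*(35/36) = ((30*(-3))*(-2))*(35/36) = (-90*(-2))*(35*(1/36)) = 180*(35/36) = 175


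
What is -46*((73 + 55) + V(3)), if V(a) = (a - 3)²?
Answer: -5888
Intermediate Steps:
V(a) = (-3 + a)²
-46*((73 + 55) + V(3)) = -46*((73 + 55) + (-3 + 3)²) = -46*(128 + 0²) = -46*(128 + 0) = -46*128 = -5888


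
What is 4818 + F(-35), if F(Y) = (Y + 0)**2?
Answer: 6043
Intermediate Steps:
F(Y) = Y**2
4818 + F(-35) = 4818 + (-35)**2 = 4818 + 1225 = 6043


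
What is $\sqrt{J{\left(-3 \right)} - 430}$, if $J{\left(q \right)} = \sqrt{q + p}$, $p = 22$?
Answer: $\sqrt{-430 + \sqrt{19}} \approx 20.631 i$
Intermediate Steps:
$J{\left(q \right)} = \sqrt{22 + q}$ ($J{\left(q \right)} = \sqrt{q + 22} = \sqrt{22 + q}$)
$\sqrt{J{\left(-3 \right)} - 430} = \sqrt{\sqrt{22 - 3} - 430} = \sqrt{\sqrt{19} - 430} = \sqrt{-430 + \sqrt{19}}$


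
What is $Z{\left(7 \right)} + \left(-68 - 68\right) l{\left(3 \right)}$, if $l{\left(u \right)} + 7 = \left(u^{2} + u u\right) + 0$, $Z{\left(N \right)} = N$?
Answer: $-1489$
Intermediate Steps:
$l{\left(u \right)} = -7 + 2 u^{2}$ ($l{\left(u \right)} = -7 + \left(\left(u^{2} + u u\right) + 0\right) = -7 + \left(\left(u^{2} + u^{2}\right) + 0\right) = -7 + \left(2 u^{2} + 0\right) = -7 + 2 u^{2}$)
$Z{\left(7 \right)} + \left(-68 - 68\right) l{\left(3 \right)} = 7 + \left(-68 - 68\right) \left(-7 + 2 \cdot 3^{2}\right) = 7 + \left(-68 - 68\right) \left(-7 + 2 \cdot 9\right) = 7 - 136 \left(-7 + 18\right) = 7 - 1496 = -1489$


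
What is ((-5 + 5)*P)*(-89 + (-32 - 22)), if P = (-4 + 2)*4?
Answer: 0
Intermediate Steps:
P = -8 (P = -2*4 = -8)
((-5 + 5)*P)*(-89 + (-32 - 22)) = ((-5 + 5)*(-8))*(-89 + (-32 - 22)) = (0*(-8))*(-89 - 54) = 0*(-143) = 0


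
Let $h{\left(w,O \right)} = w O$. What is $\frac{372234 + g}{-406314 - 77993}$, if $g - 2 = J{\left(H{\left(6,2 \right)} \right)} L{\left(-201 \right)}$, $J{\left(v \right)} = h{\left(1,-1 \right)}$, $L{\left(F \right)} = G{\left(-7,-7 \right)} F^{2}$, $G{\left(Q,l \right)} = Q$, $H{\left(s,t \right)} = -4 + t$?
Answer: $- \frac{655043}{484307} \approx -1.3525$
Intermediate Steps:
$L{\left(F \right)} = - 7 F^{2}$
$h{\left(w,O \right)} = O w$
$J{\left(v \right)} = -1$ ($J{\left(v \right)} = \left(-1\right) 1 = -1$)
$g = 282809$ ($g = 2 - - 7 \left(-201\right)^{2} = 2 - \left(-7\right) 40401 = 2 - -282807 = 2 + 282807 = 282809$)
$\frac{372234 + g}{-406314 - 77993} = \frac{372234 + 282809}{-406314 - 77993} = \frac{655043}{-484307} = 655043 \left(- \frac{1}{484307}\right) = - \frac{655043}{484307}$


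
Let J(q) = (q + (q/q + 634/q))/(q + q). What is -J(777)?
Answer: -302570/603729 ≈ -0.50117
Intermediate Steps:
J(q) = (1 + q + 634/q)/(2*q) (J(q) = (q + (1 + 634/q))/((2*q)) = (1 + q + 634/q)*(1/(2*q)) = (1 + q + 634/q)/(2*q))
-J(777) = -(634 + 777 + 777²)/(2*777²) = -(634 + 777 + 603729)/(2*603729) = -605140/(2*603729) = -1*302570/603729 = -302570/603729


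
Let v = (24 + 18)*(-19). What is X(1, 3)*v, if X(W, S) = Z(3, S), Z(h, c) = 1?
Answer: -798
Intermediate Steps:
X(W, S) = 1
v = -798 (v = 42*(-19) = -798)
X(1, 3)*v = 1*(-798) = -798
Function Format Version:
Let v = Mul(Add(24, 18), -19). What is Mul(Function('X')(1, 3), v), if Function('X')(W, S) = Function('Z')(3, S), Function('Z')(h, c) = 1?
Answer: -798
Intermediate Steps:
Function('X')(W, S) = 1
v = -798 (v = Mul(42, -19) = -798)
Mul(Function('X')(1, 3), v) = Mul(1, -798) = -798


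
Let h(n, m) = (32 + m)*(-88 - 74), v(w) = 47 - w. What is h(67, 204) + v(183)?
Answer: -38368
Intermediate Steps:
h(n, m) = -5184 - 162*m (h(n, m) = (32 + m)*(-162) = -5184 - 162*m)
h(67, 204) + v(183) = (-5184 - 162*204) + (47 - 1*183) = (-5184 - 33048) + (47 - 183) = -38232 - 136 = -38368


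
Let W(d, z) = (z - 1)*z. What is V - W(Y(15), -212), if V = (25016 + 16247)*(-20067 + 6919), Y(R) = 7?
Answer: -542571080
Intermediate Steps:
W(d, z) = z*(-1 + z) (W(d, z) = (-1 + z)*z = z*(-1 + z))
V = -542525924 (V = 41263*(-13148) = -542525924)
V - W(Y(15), -212) = -542525924 - (-212)*(-1 - 212) = -542525924 - (-212)*(-213) = -542525924 - 1*45156 = -542525924 - 45156 = -542571080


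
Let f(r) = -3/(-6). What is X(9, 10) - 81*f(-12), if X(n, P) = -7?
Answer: -95/2 ≈ -47.500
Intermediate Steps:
f(r) = ½ (f(r) = -3*(-⅙) = ½)
X(9, 10) - 81*f(-12) = -7 - 81*½ = -7 - 81/2 = -95/2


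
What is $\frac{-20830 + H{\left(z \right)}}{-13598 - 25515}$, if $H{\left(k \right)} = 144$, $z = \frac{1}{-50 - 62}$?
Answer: $\frac{20686}{39113} \approx 0.52888$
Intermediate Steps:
$z = - \frac{1}{112}$ ($z = \frac{1}{-112} = - \frac{1}{112} \approx -0.0089286$)
$\frac{-20830 + H{\left(z \right)}}{-13598 - 25515} = \frac{-20830 + 144}{-13598 - 25515} = - \frac{20686}{-39113} = \left(-20686\right) \left(- \frac{1}{39113}\right) = \frac{20686}{39113}$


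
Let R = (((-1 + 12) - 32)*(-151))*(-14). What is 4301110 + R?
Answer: 4256716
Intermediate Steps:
R = -44394 (R = ((11 - 32)*(-151))*(-14) = -21*(-151)*(-14) = 3171*(-14) = -44394)
4301110 + R = 4301110 - 44394 = 4256716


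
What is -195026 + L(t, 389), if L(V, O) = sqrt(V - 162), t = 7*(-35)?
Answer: -195026 + I*sqrt(407) ≈ -1.9503e+5 + 20.174*I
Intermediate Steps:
t = -245
L(V, O) = sqrt(-162 + V)
-195026 + L(t, 389) = -195026 + sqrt(-162 - 245) = -195026 + sqrt(-407) = -195026 + I*sqrt(407)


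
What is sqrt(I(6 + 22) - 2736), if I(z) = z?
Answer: 2*I*sqrt(677) ≈ 52.038*I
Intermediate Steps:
sqrt(I(6 + 22) - 2736) = sqrt((6 + 22) - 2736) = sqrt(28 - 2736) = sqrt(-2708) = 2*I*sqrt(677)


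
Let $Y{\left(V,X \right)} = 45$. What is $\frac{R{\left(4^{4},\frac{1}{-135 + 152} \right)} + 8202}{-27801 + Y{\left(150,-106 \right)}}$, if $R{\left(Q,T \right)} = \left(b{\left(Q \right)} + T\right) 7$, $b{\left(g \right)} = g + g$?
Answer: $- \frac{200369}{471852} \approx -0.42464$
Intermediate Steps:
$b{\left(g \right)} = 2 g$
$R{\left(Q,T \right)} = 7 T + 14 Q$ ($R{\left(Q,T \right)} = \left(2 Q + T\right) 7 = \left(T + 2 Q\right) 7 = 7 T + 14 Q$)
$\frac{R{\left(4^{4},\frac{1}{-135 + 152} \right)} + 8202}{-27801 + Y{\left(150,-106 \right)}} = \frac{\left(\frac{7}{-135 + 152} + 14 \cdot 4^{4}\right) + 8202}{-27801 + 45} = \frac{\left(\frac{7}{17} + 14 \cdot 256\right) + 8202}{-27756} = \left(\left(7 \cdot \frac{1}{17} + 3584\right) + 8202\right) \left(- \frac{1}{27756}\right) = \left(\left(\frac{7}{17} + 3584\right) + 8202\right) \left(- \frac{1}{27756}\right) = \left(\frac{60935}{17} + 8202\right) \left(- \frac{1}{27756}\right) = \frac{200369}{17} \left(- \frac{1}{27756}\right) = - \frac{200369}{471852}$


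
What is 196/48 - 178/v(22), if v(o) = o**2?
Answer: 5395/1452 ≈ 3.7156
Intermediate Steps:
196/48 - 178/v(22) = 196/48 - 178/(22**2) = 196*(1/48) - 178/484 = 49/12 - 178*1/484 = 49/12 - 89/242 = 5395/1452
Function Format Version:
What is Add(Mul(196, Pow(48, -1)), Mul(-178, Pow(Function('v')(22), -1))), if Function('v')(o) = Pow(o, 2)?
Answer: Rational(5395, 1452) ≈ 3.7156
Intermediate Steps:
Add(Mul(196, Pow(48, -1)), Mul(-178, Pow(Function('v')(22), -1))) = Add(Mul(196, Pow(48, -1)), Mul(-178, Pow(Pow(22, 2), -1))) = Add(Mul(196, Rational(1, 48)), Mul(-178, Pow(484, -1))) = Add(Rational(49, 12), Mul(-178, Rational(1, 484))) = Add(Rational(49, 12), Rational(-89, 242)) = Rational(5395, 1452)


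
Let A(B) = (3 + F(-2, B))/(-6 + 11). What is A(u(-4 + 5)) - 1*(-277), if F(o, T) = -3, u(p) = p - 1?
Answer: 277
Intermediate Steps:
u(p) = -1 + p
A(B) = 0 (A(B) = (3 - 3)/(-6 + 11) = 0/5 = 0*(⅕) = 0)
A(u(-4 + 5)) - 1*(-277) = 0 - 1*(-277) = 0 + 277 = 277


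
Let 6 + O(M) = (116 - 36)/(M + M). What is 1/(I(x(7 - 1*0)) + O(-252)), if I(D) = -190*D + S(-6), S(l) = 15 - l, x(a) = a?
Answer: -63/82855 ≈ -0.00076036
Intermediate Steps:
O(M) = -6 + 40/M (O(M) = -6 + (116 - 36)/(M + M) = -6 + 80/((2*M)) = -6 + 80*(1/(2*M)) = -6 + 40/M)
I(D) = 21 - 190*D (I(D) = -190*D + (15 - 1*(-6)) = -190*D + (15 + 6) = -190*D + 21 = 21 - 190*D)
1/(I(x(7 - 1*0)) + O(-252)) = 1/((21 - 190*(7 - 1*0)) + (-6 + 40/(-252))) = 1/((21 - 190*(7 + 0)) + (-6 + 40*(-1/252))) = 1/((21 - 190*7) + (-6 - 10/63)) = 1/((21 - 1330) - 388/63) = 1/(-1309 - 388/63) = 1/(-82855/63) = -63/82855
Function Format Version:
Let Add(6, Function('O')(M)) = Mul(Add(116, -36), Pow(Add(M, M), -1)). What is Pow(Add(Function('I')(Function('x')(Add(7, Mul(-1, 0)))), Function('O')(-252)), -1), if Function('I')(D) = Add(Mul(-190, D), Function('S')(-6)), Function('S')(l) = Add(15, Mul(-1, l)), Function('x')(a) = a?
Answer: Rational(-63, 82855) ≈ -0.00076036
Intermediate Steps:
Function('O')(M) = Add(-6, Mul(40, Pow(M, -1))) (Function('O')(M) = Add(-6, Mul(Add(116, -36), Pow(Add(M, M), -1))) = Add(-6, Mul(80, Pow(Mul(2, M), -1))) = Add(-6, Mul(80, Mul(Rational(1, 2), Pow(M, -1)))) = Add(-6, Mul(40, Pow(M, -1))))
Function('I')(D) = Add(21, Mul(-190, D)) (Function('I')(D) = Add(Mul(-190, D), Add(15, Mul(-1, -6))) = Add(Mul(-190, D), Add(15, 6)) = Add(Mul(-190, D), 21) = Add(21, Mul(-190, D)))
Pow(Add(Function('I')(Function('x')(Add(7, Mul(-1, 0)))), Function('O')(-252)), -1) = Pow(Add(Add(21, Mul(-190, Add(7, Mul(-1, 0)))), Add(-6, Mul(40, Pow(-252, -1)))), -1) = Pow(Add(Add(21, Mul(-190, Add(7, 0))), Add(-6, Mul(40, Rational(-1, 252)))), -1) = Pow(Add(Add(21, Mul(-190, 7)), Add(-6, Rational(-10, 63))), -1) = Pow(Add(Add(21, -1330), Rational(-388, 63)), -1) = Pow(Add(-1309, Rational(-388, 63)), -1) = Pow(Rational(-82855, 63), -1) = Rational(-63, 82855)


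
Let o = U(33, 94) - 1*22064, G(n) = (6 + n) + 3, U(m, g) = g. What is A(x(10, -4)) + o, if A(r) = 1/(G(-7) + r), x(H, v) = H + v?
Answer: -175759/8 ≈ -21970.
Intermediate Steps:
G(n) = 9 + n
A(r) = 1/(2 + r) (A(r) = 1/((9 - 7) + r) = 1/(2 + r))
o = -21970 (o = 94 - 1*22064 = 94 - 22064 = -21970)
A(x(10, -4)) + o = 1/(2 + (10 - 4)) - 21970 = 1/(2 + 6) - 21970 = 1/8 - 21970 = ⅛ - 21970 = -175759/8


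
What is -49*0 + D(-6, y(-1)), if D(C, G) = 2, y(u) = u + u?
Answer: 2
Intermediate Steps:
y(u) = 2*u
-49*0 + D(-6, y(-1)) = -49*0 + 2 = 0 + 2 = 2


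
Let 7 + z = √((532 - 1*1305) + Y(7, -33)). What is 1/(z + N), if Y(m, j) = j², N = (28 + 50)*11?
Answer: 851/723885 - 2*√79/723885 ≈ 0.0011510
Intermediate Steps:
N = 858 (N = 78*11 = 858)
z = -7 + 2*√79 (z = -7 + √((532 - 1*1305) + (-33)²) = -7 + √((532 - 1305) + 1089) = -7 + √(-773 + 1089) = -7 + √316 = -7 + 2*√79 ≈ 10.776)
1/(z + N) = 1/((-7 + 2*√79) + 858) = 1/(851 + 2*√79)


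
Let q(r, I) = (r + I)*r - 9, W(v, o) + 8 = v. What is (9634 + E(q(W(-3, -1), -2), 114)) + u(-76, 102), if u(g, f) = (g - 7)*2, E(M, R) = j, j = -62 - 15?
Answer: 9391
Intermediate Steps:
W(v, o) = -8 + v
j = -77
q(r, I) = -9 + r*(I + r) (q(r, I) = (I + r)*r - 9 = r*(I + r) - 9 = -9 + r*(I + r))
E(M, R) = -77
u(g, f) = -14 + 2*g (u(g, f) = (-7 + g)*2 = -14 + 2*g)
(9634 + E(q(W(-3, -1), -2), 114)) + u(-76, 102) = (9634 - 77) + (-14 + 2*(-76)) = 9557 + (-14 - 152) = 9557 - 166 = 9391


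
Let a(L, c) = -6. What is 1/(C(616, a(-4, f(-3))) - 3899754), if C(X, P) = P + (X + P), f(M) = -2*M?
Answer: -1/3899150 ≈ -2.5647e-7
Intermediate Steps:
C(X, P) = X + 2*P (C(X, P) = P + (P + X) = X + 2*P)
1/(C(616, a(-4, f(-3))) - 3899754) = 1/((616 + 2*(-6)) - 3899754) = 1/((616 - 12) - 3899754) = 1/(604 - 3899754) = 1/(-3899150) = -1/3899150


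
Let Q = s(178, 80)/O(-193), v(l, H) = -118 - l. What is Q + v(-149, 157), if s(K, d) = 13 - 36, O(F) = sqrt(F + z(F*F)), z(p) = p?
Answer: 31 - 23*sqrt(579)/4632 ≈ 30.881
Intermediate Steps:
O(F) = sqrt(F + F**2) (O(F) = sqrt(F + F*F) = sqrt(F + F**2))
s(K, d) = -23
Q = -23*sqrt(579)/4632 ≈ -0.11948
Q + v(-149, 157) = -23*sqrt(579)/4632 + (-118 - 1*(-149)) = -23*sqrt(579)/4632 + (-118 + 149) = -23*sqrt(579)/4632 + 31 = 31 - 23*sqrt(579)/4632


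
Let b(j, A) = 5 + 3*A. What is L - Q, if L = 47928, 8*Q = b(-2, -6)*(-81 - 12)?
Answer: 382215/8 ≈ 47777.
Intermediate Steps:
Q = 1209/8 (Q = ((5 + 3*(-6))*(-81 - 12))/8 = ((5 - 18)*(-93))/8 = (-13*(-93))/8 = (⅛)*1209 = 1209/8 ≈ 151.13)
L - Q = 47928 - 1*1209/8 = 47928 - 1209/8 = 382215/8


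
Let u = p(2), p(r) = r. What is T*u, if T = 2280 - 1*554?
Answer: 3452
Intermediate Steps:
T = 1726 (T = 2280 - 554 = 1726)
u = 2
T*u = 1726*2 = 3452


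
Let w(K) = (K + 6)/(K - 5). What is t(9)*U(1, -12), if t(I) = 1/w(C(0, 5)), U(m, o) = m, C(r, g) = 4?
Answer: -1/10 ≈ -0.10000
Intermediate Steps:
w(K) = (6 + K)/(-5 + K)
t(I) = -1/10 (t(I) = 1/((6 + 4)/(-5 + 4)) = 1/(10/(-1)) = 1/(-1*10) = 1/(-10) = -1/10)
t(9)*U(1, -12) = -1/10*1 = -1/10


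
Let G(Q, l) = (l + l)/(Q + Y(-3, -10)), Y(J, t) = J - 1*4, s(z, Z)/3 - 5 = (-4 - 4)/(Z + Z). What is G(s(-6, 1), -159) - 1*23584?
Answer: -47009/2 ≈ -23505.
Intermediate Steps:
s(z, Z) = 15 - 12/Z (s(z, Z) = 15 + 3*((-4 - 4)/(Z + Z)) = 15 + 3*(-8*1/(2*Z)) = 15 + 3*(-4/Z) = 15 - 12/Z)
Y(J, t) = -4 + J (Y(J, t) = J - 4 = -4 + J)
G(Q, l) = 2*l/(-7 + Q) (G(Q, l) = (l + l)/(Q + (-4 - 3)) = (2*l)/(Q - 7) = (2*l)/(-7 + Q) = 2*l/(-7 + Q))
G(s(-6, 1), -159) - 1*23584 = 2*(-159)/(-7 + (15 - 12/1)) - 1*23584 = 2*(-159)/(-7 + (15 - 12*1)) - 23584 = 2*(-159)/(-7 + (15 - 12)) - 23584 = 2*(-159)/(-7 + 3) - 23584 = 2*(-159)/(-4) - 23584 = 2*(-159)*(-¼) - 23584 = 159/2 - 23584 = -47009/2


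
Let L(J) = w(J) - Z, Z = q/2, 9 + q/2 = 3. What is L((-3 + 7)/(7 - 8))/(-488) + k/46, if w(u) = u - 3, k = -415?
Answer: -101237/11224 ≈ -9.0197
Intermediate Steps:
q = -12 (q = -18 + 2*3 = -18 + 6 = -12)
w(u) = -3 + u
Z = -6 (Z = -12/2 = -12*1/2 = -6)
L(J) = 3 + J (L(J) = (-3 + J) - 1*(-6) = (-3 + J) + 6 = 3 + J)
L((-3 + 7)/(7 - 8))/(-488) + k/46 = (3 + (-3 + 7)/(7 - 8))/(-488) - 415/46 = (3 + 4/(-1))*(-1/488) - 415*1/46 = (3 + 4*(-1))*(-1/488) - 415/46 = (3 - 4)*(-1/488) - 415/46 = -1*(-1/488) - 415/46 = 1/488 - 415/46 = -101237/11224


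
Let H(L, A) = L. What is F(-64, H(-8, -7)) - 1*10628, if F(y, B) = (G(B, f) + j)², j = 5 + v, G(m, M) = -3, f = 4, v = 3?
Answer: -10603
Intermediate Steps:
j = 8 (j = 5 + 3 = 8)
F(y, B) = 25 (F(y, B) = (-3 + 8)² = 5² = 25)
F(-64, H(-8, -7)) - 1*10628 = 25 - 1*10628 = 25 - 10628 = -10603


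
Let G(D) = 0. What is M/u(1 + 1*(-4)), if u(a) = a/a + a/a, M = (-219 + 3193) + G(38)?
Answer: 1487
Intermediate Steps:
M = 2974 (M = (-219 + 3193) + 0 = 2974 + 0 = 2974)
u(a) = 2 (u(a) = 1 + 1 = 2)
M/u(1 + 1*(-4)) = 2974/2 = 2974*(1/2) = 1487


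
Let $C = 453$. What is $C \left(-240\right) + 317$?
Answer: $-108403$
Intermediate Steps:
$C \left(-240\right) + 317 = 453 \left(-240\right) + 317 = -108720 + 317 = -108403$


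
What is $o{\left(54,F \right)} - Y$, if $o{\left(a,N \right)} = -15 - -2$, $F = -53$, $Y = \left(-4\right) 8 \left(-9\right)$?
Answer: $-301$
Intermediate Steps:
$Y = 288$ ($Y = \left(-32\right) \left(-9\right) = 288$)
$o{\left(a,N \right)} = -13$ ($o{\left(a,N \right)} = -15 + 2 = -13$)
$o{\left(54,F \right)} - Y = -13 - 288 = -301$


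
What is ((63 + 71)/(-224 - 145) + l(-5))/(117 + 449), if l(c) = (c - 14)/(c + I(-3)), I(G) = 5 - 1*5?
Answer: 6341/1044270 ≈ 0.0060722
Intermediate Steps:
I(G) = 0 (I(G) = 5 - 5 = 0)
l(c) = (-14 + c)/c (l(c) = (c - 14)/(c + 0) = (-14 + c)/c)
((63 + 71)/(-224 - 145) + l(-5))/(117 + 449) = ((63 + 71)/(-224 - 145) + (-14 - 5)/(-5))/(117 + 449) = (134/(-369) - 1/5*(-19))/566 = (134*(-1/369) + 19/5)*(1/566) = (-134/369 + 19/5)*(1/566) = (6341/1845)*(1/566) = 6341/1044270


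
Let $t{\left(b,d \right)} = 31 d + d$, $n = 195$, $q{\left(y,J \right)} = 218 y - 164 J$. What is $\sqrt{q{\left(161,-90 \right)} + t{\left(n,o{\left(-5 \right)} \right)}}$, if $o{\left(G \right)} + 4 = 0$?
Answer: $\sqrt{49730} \approx 223.0$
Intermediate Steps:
$o{\left(G \right)} = -4$ ($o{\left(G \right)} = -4 + 0 = -4$)
$q{\left(y,J \right)} = - 164 J + 218 y$
$t{\left(b,d \right)} = 32 d$
$\sqrt{q{\left(161,-90 \right)} + t{\left(n,o{\left(-5 \right)} \right)}} = \sqrt{\left(\left(-164\right) \left(-90\right) + 218 \cdot 161\right) + 32 \left(-4\right)} = \sqrt{\left(14760 + 35098\right) - 128} = \sqrt{49858 - 128} = \sqrt{49730}$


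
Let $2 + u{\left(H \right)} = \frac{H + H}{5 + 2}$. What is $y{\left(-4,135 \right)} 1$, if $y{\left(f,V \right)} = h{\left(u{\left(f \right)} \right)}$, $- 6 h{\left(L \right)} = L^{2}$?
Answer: $- \frac{242}{147} \approx -1.6463$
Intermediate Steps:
$u{\left(H \right)} = -2 + \frac{2 H}{7}$ ($u{\left(H \right)} = -2 + \frac{H + H}{5 + 2} = -2 + \frac{2 H}{7}$)
$h{\left(L \right)} = - \frac{L^{2}}{6}$
$y{\left(f,V \right)} = - \frac{\left(-2 + \frac{2 f}{7}\right)^{2}}{6}$
$y{\left(-4,135 \right)} 1 = - \frac{2 \left(-7 - 4\right)^{2}}{147} \cdot 1 = - \frac{2 \left(-11\right)^{2}}{147} \cdot 1 = \left(- \frac{2}{147}\right) 121 \cdot 1 = \left(- \frac{242}{147}\right) 1 = - \frac{242}{147}$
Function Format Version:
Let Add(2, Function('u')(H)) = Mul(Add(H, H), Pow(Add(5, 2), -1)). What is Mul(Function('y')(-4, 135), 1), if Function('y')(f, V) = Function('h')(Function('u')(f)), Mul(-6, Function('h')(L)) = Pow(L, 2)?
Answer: Rational(-242, 147) ≈ -1.6463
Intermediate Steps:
Function('u')(H) = Add(-2, Mul(Rational(2, 7), H)) (Function('u')(H) = Add(-2, Mul(Add(H, H), Pow(Add(5, 2), -1))) = Add(-2, Mul(Mul(2, H), Pow(7, -1))) = Add(-2, Mul(Mul(2, H), Rational(1, 7))) = Add(-2, Mul(Rational(2, 7), H)))
Function('h')(L) = Mul(Rational(-1, 6), Pow(L, 2))
Function('y')(f, V) = Mul(Rational(-1, 6), Pow(Add(-2, Mul(Rational(2, 7), f)), 2))
Mul(Function('y')(-4, 135), 1) = Mul(Mul(Rational(-2, 147), Pow(Add(-7, -4), 2)), 1) = Mul(Mul(Rational(-2, 147), Pow(-11, 2)), 1) = Mul(Mul(Rational(-2, 147), 121), 1) = Mul(Rational(-242, 147), 1) = Rational(-242, 147)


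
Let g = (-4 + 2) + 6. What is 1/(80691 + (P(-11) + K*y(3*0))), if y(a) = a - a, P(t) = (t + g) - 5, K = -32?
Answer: 1/80679 ≈ 1.2395e-5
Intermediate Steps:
g = 4 (g = -2 + 6 = 4)
P(t) = -1 + t (P(t) = (t + 4) - 5 = (4 + t) - 5 = -1 + t)
y(a) = 0
1/(80691 + (P(-11) + K*y(3*0))) = 1/(80691 + ((-1 - 11) - 32*0)) = 1/(80691 + (-12 + 0)) = 1/(80691 - 12) = 1/80679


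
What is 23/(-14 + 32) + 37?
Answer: 689/18 ≈ 38.278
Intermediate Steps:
23/(-14 + 32) + 37 = 23/18 + 37 = 689/18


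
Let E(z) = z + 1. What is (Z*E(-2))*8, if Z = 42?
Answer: -336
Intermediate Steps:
E(z) = 1 + z
(Z*E(-2))*8 = (42*(1 - 2))*8 = (42*(-1))*8 = -42*8 = -336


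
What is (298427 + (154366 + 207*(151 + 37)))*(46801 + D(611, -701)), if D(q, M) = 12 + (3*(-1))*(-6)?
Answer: 23027224179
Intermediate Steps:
D(q, M) = 30 (D(q, M) = 12 - 3*(-6) = 12 + 18 = 30)
(298427 + (154366 + 207*(151 + 37)))*(46801 + D(611, -701)) = (298427 + (154366 + 207*(151 + 37)))*(46801 + 30) = (298427 + (154366 + 207*188))*46831 = (298427 + (154366 + 38916))*46831 = (298427 + 193282)*46831 = 491709*46831 = 23027224179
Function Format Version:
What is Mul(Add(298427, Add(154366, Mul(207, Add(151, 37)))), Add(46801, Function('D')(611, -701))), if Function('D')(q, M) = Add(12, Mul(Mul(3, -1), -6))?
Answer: 23027224179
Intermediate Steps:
Function('D')(q, M) = 30 (Function('D')(q, M) = Add(12, Mul(-3, -6)) = Add(12, 18) = 30)
Mul(Add(298427, Add(154366, Mul(207, Add(151, 37)))), Add(46801, Function('D')(611, -701))) = Mul(Add(298427, Add(154366, Mul(207, Add(151, 37)))), Add(46801, 30)) = Mul(Add(298427, Add(154366, Mul(207, 188))), 46831) = Mul(Add(298427, Add(154366, 38916)), 46831) = Mul(Add(298427, 193282), 46831) = Mul(491709, 46831) = 23027224179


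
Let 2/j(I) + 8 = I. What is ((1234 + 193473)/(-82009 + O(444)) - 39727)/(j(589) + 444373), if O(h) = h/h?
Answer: -1892971509863/21172884075720 ≈ -0.089405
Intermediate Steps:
O(h) = 1
j(I) = 2/(-8 + I)
((1234 + 193473)/(-82009 + O(444)) - 39727)/(j(589) + 444373) = ((1234 + 193473)/(-82009 + 1) - 39727)/(2/(-8 + 589) + 444373) = (194707/(-82008) - 39727)/(2/581 + 444373) = (194707*(-1/82008) - 39727)/(2*(1/581) + 444373) = (-194707/82008 - 39727)/(2/581 + 444373) = -3258126523/(82008*258180715/581) = -3258126523/82008*581/258180715 = -1892971509863/21172884075720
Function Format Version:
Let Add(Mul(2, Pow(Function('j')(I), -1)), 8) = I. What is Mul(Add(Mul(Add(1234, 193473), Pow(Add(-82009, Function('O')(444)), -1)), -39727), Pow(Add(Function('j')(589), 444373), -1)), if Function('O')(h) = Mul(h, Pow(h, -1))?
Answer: Rational(-1892971509863, 21172884075720) ≈ -0.089405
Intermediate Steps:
Function('O')(h) = 1
Function('j')(I) = Mul(2, Pow(Add(-8, I), -1))
Mul(Add(Mul(Add(1234, 193473), Pow(Add(-82009, Function('O')(444)), -1)), -39727), Pow(Add(Function('j')(589), 444373), -1)) = Mul(Add(Mul(Add(1234, 193473), Pow(Add(-82009, 1), -1)), -39727), Pow(Add(Mul(2, Pow(Add(-8, 589), -1)), 444373), -1)) = Mul(Add(Mul(194707, Pow(-82008, -1)), -39727), Pow(Add(Mul(2, Pow(581, -1)), 444373), -1)) = Mul(Add(Mul(194707, Rational(-1, 82008)), -39727), Pow(Add(Mul(2, Rational(1, 581)), 444373), -1)) = Mul(Add(Rational(-194707, 82008), -39727), Pow(Add(Rational(2, 581), 444373), -1)) = Mul(Rational(-3258126523, 82008), Pow(Rational(258180715, 581), -1)) = Mul(Rational(-3258126523, 82008), Rational(581, 258180715)) = Rational(-1892971509863, 21172884075720)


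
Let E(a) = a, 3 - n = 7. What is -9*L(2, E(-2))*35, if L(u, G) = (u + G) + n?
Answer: 1260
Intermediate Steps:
n = -4 (n = 3 - 1*7 = 3 - 7 = -4)
L(u, G) = -4 + G + u (L(u, G) = (u + G) - 4 = (G + u) - 4 = -4 + G + u)
-9*L(2, E(-2))*35 = -9*(-4 - 2 + 2)*35 = -9*(-4)*35 = 36*35 = 1260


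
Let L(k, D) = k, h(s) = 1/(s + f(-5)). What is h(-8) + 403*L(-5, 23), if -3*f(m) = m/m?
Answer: -50378/25 ≈ -2015.1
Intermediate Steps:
f(m) = -⅓ (f(m) = -m/(3*m) = -⅓*1 = -⅓)
h(s) = 1/(-⅓ + s) (h(s) = 1/(s - ⅓) = 1/(-⅓ + s))
h(-8) + 403*L(-5, 23) = 3/(-1 + 3*(-8)) + 403*(-5) = 3/(-1 - 24) - 2015 = 3/(-25) - 2015 = 3*(-1/25) - 2015 = -3/25 - 2015 = -50378/25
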